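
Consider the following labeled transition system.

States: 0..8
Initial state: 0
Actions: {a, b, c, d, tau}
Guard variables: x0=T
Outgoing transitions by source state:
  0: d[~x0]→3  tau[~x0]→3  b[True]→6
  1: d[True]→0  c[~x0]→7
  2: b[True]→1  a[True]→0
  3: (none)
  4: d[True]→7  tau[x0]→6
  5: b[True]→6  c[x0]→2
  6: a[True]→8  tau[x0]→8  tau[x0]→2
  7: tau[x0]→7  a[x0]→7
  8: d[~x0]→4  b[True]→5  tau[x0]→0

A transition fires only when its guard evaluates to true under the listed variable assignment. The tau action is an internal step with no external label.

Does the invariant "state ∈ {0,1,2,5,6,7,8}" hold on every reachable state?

Allowed set {0,1,2,5,6,7,8}
Reach set: {0,1,2,5,6,8}
  0: ✓
  1: ✓
  2: ✓
  5: ✓
  6: ✓
  8: ✓

Answer: INVARIANT HOLDS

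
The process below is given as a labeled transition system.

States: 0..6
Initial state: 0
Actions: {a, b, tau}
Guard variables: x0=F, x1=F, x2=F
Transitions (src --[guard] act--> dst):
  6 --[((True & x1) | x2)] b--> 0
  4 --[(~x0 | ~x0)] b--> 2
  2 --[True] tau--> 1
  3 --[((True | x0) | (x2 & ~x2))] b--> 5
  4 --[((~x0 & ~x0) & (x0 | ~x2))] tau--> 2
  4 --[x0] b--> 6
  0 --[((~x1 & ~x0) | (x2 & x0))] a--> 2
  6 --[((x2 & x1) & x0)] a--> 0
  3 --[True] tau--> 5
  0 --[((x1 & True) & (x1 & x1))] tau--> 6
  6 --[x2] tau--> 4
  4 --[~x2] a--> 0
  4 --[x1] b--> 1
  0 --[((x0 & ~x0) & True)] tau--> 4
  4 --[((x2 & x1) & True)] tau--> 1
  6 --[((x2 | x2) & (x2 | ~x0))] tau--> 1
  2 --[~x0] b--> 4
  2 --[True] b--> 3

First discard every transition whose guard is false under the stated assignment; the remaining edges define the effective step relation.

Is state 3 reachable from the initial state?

9 transition(s) survive guard evaluation.
depth 0: {0}
depth 1: {2}  cumulative {0,2}
depth 2: {1,3,4}  cumulative {0,1,2,3,4}
depth 3: {5}  cumulative {0,1,2,3,4,5}
R = {0,1,2,3,4,5}
trace reaching 3: a·b

Answer: REACHABLE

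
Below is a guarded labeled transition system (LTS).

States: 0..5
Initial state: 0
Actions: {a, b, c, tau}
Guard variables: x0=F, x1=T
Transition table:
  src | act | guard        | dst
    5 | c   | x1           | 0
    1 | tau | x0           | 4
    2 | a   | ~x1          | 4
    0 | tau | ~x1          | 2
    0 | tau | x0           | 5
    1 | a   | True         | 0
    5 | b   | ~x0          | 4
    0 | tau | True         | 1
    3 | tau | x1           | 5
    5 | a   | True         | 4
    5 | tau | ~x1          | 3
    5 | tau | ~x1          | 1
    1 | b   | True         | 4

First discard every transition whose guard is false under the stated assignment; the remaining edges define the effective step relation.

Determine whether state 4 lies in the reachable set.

7 transition(s) survive guard evaluation.
L0 = {0}
L1 = {1}  total {0,1}
L2 = {4}  total {0,1,4}
Reachable = {0,1,4}
witness 4: tau·b

Answer: REACHABLE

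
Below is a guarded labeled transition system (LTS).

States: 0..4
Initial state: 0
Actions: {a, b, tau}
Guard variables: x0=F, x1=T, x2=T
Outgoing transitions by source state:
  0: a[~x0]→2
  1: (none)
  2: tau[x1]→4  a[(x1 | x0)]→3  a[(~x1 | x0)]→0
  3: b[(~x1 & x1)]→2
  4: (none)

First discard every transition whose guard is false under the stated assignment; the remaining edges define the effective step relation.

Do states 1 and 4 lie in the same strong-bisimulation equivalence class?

Bisimulation quotient by refinement:
  π0 = {{0,1,2,3,4}}
  π1 = {{0},{1,3,4},{2}}
3 equivalence class(es) (converged in 2)
1∈{1,3,4}, 4∈{1,3,4}

Answer: BISIMILAR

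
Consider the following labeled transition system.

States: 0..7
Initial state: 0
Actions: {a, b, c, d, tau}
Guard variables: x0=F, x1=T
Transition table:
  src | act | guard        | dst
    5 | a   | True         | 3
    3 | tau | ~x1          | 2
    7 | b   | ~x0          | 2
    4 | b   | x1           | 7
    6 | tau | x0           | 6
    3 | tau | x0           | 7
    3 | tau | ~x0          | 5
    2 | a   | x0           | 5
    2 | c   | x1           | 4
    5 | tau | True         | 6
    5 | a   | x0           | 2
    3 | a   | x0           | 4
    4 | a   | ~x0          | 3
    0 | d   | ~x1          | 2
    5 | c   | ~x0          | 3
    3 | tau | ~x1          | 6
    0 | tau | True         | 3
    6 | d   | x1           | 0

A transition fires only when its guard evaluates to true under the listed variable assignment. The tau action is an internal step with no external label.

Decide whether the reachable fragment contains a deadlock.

Answer: DEADLOCK-FREE

Trace:
Reachable = {0,3,5,6}
  0: tau→3  [1 exit(s)]
  3: tau→5  [1 exit(s)]
  5: a→3  c→3  tau→6  [3 exit(s)]
  6: d→0  [1 exit(s)]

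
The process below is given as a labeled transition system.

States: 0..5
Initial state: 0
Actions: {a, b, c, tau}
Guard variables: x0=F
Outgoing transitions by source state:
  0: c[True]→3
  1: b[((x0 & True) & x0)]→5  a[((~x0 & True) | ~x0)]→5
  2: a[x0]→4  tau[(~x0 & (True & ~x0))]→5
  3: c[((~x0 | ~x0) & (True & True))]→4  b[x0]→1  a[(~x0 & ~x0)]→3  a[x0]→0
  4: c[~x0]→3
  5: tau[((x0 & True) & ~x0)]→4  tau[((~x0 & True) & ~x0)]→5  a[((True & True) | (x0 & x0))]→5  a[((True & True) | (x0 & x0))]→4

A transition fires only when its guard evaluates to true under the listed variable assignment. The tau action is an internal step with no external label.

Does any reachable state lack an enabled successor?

Answer: DEADLOCK-FREE

Trace:
Reach set: {0,3,4}
  0: c→3  [1 out]
  3: a→3  c→4  [2 out]
  4: c→3  [1 out]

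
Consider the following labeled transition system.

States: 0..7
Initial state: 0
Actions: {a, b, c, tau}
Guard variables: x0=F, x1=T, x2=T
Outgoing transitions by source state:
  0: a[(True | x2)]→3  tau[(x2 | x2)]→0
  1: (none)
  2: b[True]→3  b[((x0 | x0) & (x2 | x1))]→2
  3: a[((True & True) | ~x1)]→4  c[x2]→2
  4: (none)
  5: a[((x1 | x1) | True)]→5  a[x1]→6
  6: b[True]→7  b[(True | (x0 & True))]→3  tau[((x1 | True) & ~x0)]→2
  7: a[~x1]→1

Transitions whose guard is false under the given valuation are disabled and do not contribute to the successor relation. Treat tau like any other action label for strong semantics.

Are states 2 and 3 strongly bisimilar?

Answer: NOT BISIMILAR

Working:
Compute ~ classes (split until stable):
  P[0] = {{0,1,2,3,4,5,6,7}}
  P[1] = {{0},{1,4,7},{2},{3},{5},{6}}
Fixed point at round 2; 6 class(es).
[2]={2}  [3]={3}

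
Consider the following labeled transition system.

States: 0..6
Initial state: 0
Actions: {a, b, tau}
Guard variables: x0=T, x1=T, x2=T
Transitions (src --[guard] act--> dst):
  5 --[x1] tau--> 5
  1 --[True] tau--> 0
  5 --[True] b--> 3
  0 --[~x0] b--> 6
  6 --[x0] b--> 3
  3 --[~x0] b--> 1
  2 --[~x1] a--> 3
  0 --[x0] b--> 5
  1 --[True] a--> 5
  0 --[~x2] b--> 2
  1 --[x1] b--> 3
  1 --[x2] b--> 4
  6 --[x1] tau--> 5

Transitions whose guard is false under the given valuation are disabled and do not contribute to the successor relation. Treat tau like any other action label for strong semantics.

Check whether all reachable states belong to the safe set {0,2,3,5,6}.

Answer: INVARIANT HOLDS

Trace:
Inv-set: {0,2,3,5,6}
R = {0,3,5}
  0: ok
  3: ok
  5: ok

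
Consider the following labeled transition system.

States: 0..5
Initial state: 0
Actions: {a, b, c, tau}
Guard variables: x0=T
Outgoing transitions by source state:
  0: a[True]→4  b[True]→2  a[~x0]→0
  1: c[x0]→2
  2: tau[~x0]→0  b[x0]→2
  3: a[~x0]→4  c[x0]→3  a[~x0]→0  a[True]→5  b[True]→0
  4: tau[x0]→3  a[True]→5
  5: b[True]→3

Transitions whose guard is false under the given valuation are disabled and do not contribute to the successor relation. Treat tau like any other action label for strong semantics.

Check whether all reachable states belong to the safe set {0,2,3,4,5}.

Answer: INVARIANT HOLDS

Working:
Inv-set: {0,2,3,4,5}
R = {0,2,3,4,5}
  0: ✓
  2: ✓
  3: ✓
  4: ✓
  5: ✓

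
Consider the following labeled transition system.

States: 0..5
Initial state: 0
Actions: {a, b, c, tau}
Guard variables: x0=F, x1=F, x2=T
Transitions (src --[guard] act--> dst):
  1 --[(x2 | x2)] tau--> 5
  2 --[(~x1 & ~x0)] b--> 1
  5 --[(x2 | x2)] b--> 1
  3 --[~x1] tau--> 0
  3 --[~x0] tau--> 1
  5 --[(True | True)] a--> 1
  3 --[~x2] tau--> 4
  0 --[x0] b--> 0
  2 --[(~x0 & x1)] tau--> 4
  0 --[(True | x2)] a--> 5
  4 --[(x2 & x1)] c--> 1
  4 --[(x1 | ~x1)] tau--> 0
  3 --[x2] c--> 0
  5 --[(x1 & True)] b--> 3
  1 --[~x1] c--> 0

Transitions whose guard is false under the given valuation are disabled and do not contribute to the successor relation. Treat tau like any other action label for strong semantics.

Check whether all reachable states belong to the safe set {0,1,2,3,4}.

Answer: INVARIANT VIOLATED at state 5

Analysis:
Safe = {0,1,2,3,4}
Reachable = {0,1,5}
  0: ok
  1: ok
  5: outside
counterexample path to 5: a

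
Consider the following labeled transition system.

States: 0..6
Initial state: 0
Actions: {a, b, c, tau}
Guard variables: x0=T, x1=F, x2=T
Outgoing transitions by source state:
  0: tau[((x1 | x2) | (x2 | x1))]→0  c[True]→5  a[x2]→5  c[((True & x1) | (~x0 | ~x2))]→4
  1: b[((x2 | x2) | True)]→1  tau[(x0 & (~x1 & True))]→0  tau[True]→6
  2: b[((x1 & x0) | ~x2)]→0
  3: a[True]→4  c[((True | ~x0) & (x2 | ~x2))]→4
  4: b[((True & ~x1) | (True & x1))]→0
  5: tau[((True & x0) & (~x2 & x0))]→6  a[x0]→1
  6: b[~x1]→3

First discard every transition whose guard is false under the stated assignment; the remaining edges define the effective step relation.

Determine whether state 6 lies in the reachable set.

Answer: REACHABLE

Working:
After dropping false guards: 11 live edges.
L0 = {0}
L1 = {5}  now seen {0,5}
L2 = {1}  now seen {0,1,5}
L3 = {6}  now seen {0,1,5,6}
L4 = {3}  now seen {0,1,3,5,6}
L5 = {4}  now seen {0,1,3,4,5,6}
Reach set: {0,1,3,4,5,6}
witness 6: c·a·tau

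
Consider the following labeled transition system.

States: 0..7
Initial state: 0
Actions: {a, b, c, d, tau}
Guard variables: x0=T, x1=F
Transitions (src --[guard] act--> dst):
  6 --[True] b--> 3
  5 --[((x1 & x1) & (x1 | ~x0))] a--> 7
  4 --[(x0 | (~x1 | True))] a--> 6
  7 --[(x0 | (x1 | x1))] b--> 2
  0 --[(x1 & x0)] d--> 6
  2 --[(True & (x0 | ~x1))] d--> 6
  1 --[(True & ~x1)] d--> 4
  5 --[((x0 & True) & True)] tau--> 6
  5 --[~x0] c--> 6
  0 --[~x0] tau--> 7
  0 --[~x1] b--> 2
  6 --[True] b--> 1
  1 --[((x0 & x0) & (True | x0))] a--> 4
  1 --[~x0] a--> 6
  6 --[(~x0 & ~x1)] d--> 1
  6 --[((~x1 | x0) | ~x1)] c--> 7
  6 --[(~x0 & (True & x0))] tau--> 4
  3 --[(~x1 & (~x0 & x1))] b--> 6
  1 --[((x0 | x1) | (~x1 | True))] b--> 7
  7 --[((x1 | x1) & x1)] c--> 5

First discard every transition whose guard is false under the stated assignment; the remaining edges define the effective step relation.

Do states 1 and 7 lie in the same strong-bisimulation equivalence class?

Compute ~ classes (split until stable):
  P[0] = {{0,1,2,3,4,5,6,7}}
  P[1] = {{0,7},{1},{2},{3},{4},{5},{6}}
Fixed point at round 2; 7 class(es).
class of 1: {1}; class of 7: {0,7}

Answer: NOT BISIMILAR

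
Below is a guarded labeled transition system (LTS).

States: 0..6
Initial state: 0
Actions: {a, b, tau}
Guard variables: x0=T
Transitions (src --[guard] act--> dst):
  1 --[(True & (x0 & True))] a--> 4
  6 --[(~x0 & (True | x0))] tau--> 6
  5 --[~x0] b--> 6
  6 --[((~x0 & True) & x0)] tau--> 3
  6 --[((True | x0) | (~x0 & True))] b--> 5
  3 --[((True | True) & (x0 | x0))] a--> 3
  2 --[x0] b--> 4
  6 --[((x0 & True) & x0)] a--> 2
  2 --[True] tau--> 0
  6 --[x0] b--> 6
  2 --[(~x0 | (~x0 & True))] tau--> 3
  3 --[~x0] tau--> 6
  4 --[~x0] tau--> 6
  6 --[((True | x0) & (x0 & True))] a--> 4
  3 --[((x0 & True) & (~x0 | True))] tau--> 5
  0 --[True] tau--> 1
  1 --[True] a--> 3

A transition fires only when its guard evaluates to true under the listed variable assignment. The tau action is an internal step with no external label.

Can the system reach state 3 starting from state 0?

Answer: REACHABLE

Working:
11 transition(s) survive guard evaluation.
Layer 0: {0}
Layer 1: {1}  cumulative {0,1}
Layer 2: {3,4}  cumulative {0,1,3,4}
Layer 3: {5}  cumulative {0,1,3,4,5}
R = {0,1,3,4,5}
Path to 3: tau·a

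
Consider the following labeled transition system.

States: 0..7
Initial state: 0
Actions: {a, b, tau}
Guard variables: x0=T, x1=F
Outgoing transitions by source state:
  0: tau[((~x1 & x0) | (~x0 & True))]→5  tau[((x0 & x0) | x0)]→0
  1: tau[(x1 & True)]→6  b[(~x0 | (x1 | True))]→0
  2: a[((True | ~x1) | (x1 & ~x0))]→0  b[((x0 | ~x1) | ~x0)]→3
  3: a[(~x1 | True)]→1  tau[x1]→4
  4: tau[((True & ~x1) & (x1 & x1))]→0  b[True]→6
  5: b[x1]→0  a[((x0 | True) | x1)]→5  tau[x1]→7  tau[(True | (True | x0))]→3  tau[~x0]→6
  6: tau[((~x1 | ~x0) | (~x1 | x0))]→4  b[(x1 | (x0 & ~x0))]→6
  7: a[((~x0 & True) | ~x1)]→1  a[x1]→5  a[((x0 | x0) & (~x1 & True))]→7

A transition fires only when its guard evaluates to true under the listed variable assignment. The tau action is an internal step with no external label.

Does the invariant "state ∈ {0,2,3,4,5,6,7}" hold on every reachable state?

Answer: INVARIANT VIOLATED at state 1

Analysis:
Safe = {0,2,3,4,5,6,7}
Reachable = {0,1,3,5}
  0: ✓
  1: outside
  3: ✓
  5: ✓
reach 1 via tau·tau·a — violates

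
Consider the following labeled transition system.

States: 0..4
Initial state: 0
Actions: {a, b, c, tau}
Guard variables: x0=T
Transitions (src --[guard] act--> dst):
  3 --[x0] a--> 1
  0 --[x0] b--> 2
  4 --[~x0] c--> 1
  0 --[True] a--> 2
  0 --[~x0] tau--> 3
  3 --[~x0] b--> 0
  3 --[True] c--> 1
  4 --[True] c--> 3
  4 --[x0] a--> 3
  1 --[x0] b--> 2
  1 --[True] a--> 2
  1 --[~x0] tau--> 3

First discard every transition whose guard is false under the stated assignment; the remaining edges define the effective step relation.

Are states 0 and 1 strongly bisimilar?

Answer: BISIMILAR

Trace:
Compute ~ classes (split until stable):
  round 0: {{0,1,2,3,4}}
  round 1: {{0,1},{2},{3,4}}
  round 2: {{0,1},{2},{3},{4}}
stable after 3 split(s): 4 block(s)
[0]={0,1}  [1]={0,1}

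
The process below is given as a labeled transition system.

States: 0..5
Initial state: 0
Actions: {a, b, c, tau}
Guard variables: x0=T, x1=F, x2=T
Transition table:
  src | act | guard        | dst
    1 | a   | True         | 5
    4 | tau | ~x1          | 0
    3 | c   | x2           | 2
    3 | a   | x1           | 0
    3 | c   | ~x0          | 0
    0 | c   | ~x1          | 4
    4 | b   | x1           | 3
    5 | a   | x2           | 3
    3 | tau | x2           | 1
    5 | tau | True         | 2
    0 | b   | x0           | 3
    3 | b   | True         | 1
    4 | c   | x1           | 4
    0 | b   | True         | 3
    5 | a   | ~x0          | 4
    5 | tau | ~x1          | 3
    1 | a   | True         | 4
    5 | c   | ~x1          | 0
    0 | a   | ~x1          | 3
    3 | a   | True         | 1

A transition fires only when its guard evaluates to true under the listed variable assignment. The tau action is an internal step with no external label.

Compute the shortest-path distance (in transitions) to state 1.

Answer: 2

Trace:
BFS to 1:
  Layer 0: {0}
  Layer 1: {3,4}
  Layer 2: {1,2}
depth(1)=2, e.g. a·a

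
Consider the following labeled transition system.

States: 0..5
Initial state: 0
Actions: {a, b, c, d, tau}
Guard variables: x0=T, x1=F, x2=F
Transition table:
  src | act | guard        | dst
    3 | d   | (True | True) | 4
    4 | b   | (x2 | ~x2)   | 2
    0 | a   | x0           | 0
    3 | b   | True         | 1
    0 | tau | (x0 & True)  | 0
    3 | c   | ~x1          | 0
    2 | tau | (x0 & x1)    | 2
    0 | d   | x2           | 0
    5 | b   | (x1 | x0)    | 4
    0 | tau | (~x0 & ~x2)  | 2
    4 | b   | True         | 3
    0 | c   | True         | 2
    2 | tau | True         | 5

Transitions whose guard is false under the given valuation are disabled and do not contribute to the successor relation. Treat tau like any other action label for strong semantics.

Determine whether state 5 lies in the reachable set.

Answer: REACHABLE

Trace:
After dropping false guards: 10 live edges.
depth 0: {0}
depth 1: {2}  total {0,2}
depth 2: {5}  total {0,2,5}
depth 3: {4}  total {0,2,4,5}
depth 4: {3}  total {0,2,3,4,5}
depth 5: {1}  total {0,1,2,3,4,5}
R = {0,1,2,3,4,5}
Path to 5: c·tau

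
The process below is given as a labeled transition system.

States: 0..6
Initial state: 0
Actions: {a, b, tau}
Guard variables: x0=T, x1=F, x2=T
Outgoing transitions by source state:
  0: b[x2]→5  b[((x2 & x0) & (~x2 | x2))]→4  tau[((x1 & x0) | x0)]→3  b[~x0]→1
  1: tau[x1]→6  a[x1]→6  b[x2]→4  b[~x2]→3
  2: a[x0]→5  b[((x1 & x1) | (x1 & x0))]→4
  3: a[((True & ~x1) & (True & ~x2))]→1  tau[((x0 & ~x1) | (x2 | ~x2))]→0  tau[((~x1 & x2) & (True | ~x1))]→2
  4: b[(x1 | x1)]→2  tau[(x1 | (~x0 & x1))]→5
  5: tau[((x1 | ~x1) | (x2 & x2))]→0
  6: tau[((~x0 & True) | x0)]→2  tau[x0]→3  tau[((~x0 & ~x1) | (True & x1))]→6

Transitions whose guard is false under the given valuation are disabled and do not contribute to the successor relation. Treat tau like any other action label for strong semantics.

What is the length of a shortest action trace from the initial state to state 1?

Answer: UNREACHABLE

Working:
Layered search for 1:
  depth 0: {0}
  depth 1: {3,4,5}
  depth 2: {2}
1 never appears.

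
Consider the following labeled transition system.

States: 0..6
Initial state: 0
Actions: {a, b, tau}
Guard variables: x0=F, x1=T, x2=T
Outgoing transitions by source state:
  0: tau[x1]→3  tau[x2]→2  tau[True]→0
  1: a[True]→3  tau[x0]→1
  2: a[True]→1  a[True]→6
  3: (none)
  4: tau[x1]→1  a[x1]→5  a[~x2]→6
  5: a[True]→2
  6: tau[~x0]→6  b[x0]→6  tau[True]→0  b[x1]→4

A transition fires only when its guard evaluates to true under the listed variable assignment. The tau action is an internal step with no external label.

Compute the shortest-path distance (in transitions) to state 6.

BFS to 6:
  Layer 0: {0}
  Layer 1: {2,3}
  Layer 2: {1,6}
depth(6)=2, e.g. tau·a

Answer: 2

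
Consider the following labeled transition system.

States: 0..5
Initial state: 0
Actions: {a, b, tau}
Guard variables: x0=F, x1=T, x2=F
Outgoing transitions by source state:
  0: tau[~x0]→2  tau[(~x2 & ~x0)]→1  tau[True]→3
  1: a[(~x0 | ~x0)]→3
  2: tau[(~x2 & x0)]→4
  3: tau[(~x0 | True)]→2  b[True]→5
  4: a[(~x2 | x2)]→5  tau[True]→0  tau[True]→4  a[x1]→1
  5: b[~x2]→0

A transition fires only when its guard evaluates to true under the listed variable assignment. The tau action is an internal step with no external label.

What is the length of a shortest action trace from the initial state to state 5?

Answer: 2

Analysis:
BFS to 5:
  depth 0: {0}
  depth 1: {1,2,3}
  depth 2: {5}
5 enters at depth 2; path tau·b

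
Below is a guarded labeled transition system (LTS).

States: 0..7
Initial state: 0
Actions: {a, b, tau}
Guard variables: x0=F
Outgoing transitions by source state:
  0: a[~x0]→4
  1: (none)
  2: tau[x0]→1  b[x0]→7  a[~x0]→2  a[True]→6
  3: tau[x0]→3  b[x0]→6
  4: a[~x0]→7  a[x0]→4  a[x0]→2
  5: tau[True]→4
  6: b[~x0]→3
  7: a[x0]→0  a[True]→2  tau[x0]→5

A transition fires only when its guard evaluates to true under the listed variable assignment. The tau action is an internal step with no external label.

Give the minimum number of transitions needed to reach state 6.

BFS to 6:
  depth 0: {0}
  depth 1: {4}
  depth 2: {7}
  depth 3: {2}
  depth 4: {6}
6 enters at depth 4; path a·a·a·a

Answer: 4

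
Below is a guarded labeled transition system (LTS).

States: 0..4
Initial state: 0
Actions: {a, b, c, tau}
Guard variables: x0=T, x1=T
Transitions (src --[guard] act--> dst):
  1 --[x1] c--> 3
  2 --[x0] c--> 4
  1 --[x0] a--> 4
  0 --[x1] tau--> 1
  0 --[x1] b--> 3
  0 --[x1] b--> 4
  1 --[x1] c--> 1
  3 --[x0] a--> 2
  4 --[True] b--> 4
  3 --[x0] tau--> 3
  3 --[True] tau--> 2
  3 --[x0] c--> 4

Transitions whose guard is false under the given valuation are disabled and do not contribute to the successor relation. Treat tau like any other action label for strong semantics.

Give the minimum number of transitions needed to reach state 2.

Layered search for 2:
  depth 0: {0}
  depth 1: {1,3,4}
  depth 2: {2}
2 enters at depth 2; path b·a

Answer: 2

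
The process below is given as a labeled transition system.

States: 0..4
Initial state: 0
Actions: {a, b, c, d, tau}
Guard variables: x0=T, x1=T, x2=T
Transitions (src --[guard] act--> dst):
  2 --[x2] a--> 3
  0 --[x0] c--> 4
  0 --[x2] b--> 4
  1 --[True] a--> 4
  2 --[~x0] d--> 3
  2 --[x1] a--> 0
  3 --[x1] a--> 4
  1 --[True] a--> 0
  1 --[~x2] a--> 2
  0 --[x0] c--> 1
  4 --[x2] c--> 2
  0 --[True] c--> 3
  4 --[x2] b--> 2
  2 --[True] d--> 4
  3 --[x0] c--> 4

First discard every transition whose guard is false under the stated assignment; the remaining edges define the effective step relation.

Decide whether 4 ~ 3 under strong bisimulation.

Answer: NOT BISIMILAR

Trace:
Bisimulation quotient by refinement:
  P[0] = {{0,1,2,3,4}}
  P[1] = {{0,4},{1},{2},{3}}
  P[2] = {{0},{1},{2},{3},{4}}
5 equivalence class(es) (converged in 3)
4∈{4}, 3∈{3}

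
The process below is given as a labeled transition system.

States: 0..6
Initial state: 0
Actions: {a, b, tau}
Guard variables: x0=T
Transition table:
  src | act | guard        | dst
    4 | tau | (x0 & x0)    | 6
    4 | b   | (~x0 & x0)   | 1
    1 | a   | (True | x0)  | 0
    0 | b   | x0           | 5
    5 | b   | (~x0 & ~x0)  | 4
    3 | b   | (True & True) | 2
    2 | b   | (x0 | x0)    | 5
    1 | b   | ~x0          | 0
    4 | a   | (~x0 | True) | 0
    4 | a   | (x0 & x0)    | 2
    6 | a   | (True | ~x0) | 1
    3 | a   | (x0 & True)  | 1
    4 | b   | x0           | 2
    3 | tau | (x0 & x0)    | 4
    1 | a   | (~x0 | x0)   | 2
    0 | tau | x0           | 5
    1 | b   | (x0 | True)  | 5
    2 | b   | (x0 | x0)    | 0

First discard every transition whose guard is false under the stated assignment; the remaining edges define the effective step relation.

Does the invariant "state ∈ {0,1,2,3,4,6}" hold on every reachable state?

Safe = {0,1,2,3,4,6}
Reachable = {0,5}
  0: ✓
  5: ✗ unsafe
counterexample path to 5: b

Answer: INVARIANT VIOLATED at state 5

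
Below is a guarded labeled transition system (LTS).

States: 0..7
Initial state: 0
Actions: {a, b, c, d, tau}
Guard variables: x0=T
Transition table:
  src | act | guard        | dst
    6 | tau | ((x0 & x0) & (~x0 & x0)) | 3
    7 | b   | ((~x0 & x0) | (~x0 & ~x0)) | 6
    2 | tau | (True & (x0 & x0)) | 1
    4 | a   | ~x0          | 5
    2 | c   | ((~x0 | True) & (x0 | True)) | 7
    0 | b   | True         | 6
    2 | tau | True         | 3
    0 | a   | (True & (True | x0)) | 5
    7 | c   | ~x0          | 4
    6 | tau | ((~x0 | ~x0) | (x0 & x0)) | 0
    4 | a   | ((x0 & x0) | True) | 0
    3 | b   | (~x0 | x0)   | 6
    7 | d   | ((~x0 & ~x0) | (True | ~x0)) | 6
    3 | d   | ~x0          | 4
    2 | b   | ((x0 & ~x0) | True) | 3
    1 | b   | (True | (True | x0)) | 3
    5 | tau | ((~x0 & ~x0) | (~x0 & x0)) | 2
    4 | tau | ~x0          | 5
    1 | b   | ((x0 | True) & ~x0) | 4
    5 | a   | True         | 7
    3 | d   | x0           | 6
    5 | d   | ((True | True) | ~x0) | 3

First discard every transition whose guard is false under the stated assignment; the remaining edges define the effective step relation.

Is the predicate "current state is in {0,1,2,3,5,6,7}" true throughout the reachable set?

Answer: INVARIANT HOLDS

Working:
Allowed set {0,1,2,3,5,6,7}
Reachable = {0,3,5,6,7}
  0: safe
  3: safe
  5: safe
  6: safe
  7: safe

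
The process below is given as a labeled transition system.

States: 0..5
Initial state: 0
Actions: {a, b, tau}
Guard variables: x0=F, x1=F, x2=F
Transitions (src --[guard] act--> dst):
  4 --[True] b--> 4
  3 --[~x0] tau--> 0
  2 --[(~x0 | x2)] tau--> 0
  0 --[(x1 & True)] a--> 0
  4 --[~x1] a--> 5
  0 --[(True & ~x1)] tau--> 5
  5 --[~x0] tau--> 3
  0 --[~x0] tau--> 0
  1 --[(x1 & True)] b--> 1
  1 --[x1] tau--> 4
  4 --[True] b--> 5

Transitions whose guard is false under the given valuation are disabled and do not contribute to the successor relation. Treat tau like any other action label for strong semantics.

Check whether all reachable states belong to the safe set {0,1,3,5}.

Inv-set: {0,1,3,5}
Reach set: {0,3,5}
  0: ok
  3: ok
  5: ok

Answer: INVARIANT HOLDS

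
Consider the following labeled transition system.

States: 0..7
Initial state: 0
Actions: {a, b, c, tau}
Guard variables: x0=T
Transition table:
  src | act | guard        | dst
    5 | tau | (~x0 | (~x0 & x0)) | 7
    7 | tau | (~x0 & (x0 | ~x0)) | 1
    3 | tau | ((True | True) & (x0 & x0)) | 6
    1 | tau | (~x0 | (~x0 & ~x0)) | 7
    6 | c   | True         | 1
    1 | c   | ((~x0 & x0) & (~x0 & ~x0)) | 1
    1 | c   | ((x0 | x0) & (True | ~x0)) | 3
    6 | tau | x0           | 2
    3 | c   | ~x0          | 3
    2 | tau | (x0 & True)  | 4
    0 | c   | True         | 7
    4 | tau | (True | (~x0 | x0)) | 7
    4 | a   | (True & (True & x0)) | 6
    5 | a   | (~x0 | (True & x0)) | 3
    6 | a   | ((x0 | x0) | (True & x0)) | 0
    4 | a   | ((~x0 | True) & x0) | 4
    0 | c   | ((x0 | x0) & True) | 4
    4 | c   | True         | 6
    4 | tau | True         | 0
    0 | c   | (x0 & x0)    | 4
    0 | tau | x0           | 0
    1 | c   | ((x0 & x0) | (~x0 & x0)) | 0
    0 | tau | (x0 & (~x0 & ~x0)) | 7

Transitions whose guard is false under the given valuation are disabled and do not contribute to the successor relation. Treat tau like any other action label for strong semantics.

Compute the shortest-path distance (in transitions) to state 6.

Answer: 2

Trace:
Breadth-first toward 6:
  Layer 0: {0}
  Layer 1: {4,7}
  Layer 2: {6}
first hit 6 at d=2 via c·a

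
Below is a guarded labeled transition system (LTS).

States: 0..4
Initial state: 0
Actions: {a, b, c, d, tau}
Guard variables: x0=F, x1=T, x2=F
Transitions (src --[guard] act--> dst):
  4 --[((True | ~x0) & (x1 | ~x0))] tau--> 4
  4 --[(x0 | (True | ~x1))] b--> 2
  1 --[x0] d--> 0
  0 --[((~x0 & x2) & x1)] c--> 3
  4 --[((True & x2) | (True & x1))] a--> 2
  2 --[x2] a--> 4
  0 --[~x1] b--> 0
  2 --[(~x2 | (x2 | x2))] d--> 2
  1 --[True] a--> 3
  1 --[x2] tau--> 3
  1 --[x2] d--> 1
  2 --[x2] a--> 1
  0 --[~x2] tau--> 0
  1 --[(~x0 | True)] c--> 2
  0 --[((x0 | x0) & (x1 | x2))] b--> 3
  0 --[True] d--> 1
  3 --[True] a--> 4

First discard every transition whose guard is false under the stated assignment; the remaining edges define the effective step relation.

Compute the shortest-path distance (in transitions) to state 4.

Breadth-first toward 4:
  L0 = {0}
  L1 = {1}
  L2 = {2,3}
  L3 = {4}
first hit 4 at d=3 via d·a·a

Answer: 3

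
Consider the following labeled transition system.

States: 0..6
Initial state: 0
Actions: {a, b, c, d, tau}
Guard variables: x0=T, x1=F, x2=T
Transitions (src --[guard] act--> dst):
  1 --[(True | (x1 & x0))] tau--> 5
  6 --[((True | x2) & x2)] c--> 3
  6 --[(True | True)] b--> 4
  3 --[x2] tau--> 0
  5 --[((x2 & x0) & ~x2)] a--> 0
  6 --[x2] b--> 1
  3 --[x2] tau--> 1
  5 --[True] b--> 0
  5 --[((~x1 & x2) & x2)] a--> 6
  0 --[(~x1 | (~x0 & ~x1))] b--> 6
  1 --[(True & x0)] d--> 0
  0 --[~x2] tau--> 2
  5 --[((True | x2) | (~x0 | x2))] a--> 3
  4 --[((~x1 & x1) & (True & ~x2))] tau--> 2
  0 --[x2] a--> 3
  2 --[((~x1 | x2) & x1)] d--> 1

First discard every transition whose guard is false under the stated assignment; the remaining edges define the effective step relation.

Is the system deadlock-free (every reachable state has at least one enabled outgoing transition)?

Answer: DEADLOCK at state 4

Analysis:
Reach set: {0,1,3,4,5,6}
  0: a→3  b→6  [deg 2]
  1: d→0  tau→5  [deg 2]
  3: tau→0  tau→1  [deg 2]
  4: ∅  [deadlock]
  5: a→3  a→6  b→0  [deg 3]
  6: b→1  b→4  c→3  [deg 3]
trace reaching 4: b·b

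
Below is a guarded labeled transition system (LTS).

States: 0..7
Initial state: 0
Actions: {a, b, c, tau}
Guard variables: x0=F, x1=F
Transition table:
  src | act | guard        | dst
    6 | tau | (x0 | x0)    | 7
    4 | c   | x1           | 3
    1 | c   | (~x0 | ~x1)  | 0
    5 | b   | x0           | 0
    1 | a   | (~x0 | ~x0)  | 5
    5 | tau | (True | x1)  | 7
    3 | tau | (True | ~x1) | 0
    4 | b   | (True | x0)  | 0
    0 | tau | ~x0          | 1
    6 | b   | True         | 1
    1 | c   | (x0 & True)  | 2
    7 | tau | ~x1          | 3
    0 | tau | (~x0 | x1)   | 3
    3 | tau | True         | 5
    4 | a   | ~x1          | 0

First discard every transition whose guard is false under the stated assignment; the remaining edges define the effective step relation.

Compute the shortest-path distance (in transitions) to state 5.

Answer: 2

Trace:
Layered search for 5:
  L0 = {0}
  L1 = {1,3}
  L2 = {5}
depth(5)=2, e.g. tau·a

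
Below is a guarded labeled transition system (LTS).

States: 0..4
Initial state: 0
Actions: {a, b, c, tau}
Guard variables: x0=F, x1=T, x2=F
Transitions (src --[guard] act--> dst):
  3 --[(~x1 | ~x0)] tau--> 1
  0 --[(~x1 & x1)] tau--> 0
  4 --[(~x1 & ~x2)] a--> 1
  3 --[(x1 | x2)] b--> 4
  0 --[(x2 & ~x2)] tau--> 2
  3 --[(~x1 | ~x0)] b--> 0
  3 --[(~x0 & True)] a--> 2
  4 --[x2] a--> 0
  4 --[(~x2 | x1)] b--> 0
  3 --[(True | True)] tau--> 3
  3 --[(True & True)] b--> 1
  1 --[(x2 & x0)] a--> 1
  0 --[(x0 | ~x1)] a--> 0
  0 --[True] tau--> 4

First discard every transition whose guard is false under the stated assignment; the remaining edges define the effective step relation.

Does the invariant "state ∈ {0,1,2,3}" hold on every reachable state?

Answer: INVARIANT VIOLATED at state 4

Working:
Safe = {0,1,2,3}
R = {0,4}
  0: ok
  4: ✗ unsafe
witness against invariant: tau → 4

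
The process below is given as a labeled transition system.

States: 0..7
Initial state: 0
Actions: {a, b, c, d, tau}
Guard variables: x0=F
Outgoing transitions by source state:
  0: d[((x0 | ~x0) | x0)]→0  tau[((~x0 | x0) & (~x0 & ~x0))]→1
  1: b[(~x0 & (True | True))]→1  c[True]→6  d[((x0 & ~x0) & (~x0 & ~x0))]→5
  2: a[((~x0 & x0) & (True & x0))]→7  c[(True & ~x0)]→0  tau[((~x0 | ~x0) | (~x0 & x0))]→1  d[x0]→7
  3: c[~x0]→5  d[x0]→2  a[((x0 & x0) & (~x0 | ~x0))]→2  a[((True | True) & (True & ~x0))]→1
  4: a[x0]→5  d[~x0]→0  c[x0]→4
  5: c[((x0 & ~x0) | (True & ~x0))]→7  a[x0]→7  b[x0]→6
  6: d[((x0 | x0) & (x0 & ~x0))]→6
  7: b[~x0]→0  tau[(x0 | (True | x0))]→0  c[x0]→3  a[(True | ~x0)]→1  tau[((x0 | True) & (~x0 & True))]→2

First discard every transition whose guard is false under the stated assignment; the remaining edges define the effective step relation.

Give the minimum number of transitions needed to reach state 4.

BFS to 4:
  depth 0: {0}
  depth 1: {1}
  depth 2: {6}
4 never appears.

Answer: UNREACHABLE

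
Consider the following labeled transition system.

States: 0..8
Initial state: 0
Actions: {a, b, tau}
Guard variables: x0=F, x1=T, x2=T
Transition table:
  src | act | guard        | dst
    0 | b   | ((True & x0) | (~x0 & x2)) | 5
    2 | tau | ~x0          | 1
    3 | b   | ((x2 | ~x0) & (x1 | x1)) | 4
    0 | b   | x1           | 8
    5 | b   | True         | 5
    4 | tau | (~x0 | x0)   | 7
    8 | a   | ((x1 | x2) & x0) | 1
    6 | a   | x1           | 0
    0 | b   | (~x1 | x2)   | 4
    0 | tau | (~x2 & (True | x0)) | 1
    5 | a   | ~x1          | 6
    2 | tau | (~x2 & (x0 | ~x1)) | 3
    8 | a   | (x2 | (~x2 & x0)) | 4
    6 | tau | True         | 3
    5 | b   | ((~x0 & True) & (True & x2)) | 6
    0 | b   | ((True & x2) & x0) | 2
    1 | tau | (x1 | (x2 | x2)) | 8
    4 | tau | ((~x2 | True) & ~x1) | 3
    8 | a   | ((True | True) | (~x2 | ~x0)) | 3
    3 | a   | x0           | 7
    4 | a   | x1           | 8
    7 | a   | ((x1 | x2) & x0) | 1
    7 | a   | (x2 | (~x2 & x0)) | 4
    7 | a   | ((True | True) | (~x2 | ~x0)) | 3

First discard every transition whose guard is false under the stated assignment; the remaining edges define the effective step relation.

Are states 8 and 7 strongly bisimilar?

Compute ~ classes (split until stable):
  round 0: {{0,1,2,3,4,5,6,7,8}}
  round 1: {{0,3,5},{1,2},{4,6},{7,8}}
  round 2: {{0},{1},{2},{3},{4},{5},{6},{7,8}}
stable after 3 split(s): 8 block(s)
class of 8: {7,8}; class of 7: {7,8}

Answer: BISIMILAR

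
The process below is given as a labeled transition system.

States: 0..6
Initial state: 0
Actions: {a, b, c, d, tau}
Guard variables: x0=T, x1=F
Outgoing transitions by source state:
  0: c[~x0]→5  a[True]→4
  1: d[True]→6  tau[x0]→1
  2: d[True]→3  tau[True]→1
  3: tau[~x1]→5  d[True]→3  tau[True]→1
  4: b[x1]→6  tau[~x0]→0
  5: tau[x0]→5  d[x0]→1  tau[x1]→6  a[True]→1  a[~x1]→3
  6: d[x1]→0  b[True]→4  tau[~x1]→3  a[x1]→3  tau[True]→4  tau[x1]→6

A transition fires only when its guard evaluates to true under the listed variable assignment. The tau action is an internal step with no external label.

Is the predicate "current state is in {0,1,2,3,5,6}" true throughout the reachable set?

Allowed set {0,1,2,3,5,6}
Reach set: {0,4}
  0: safe
  4: ✗ unsafe
witness against invariant: a → 4

Answer: INVARIANT VIOLATED at state 4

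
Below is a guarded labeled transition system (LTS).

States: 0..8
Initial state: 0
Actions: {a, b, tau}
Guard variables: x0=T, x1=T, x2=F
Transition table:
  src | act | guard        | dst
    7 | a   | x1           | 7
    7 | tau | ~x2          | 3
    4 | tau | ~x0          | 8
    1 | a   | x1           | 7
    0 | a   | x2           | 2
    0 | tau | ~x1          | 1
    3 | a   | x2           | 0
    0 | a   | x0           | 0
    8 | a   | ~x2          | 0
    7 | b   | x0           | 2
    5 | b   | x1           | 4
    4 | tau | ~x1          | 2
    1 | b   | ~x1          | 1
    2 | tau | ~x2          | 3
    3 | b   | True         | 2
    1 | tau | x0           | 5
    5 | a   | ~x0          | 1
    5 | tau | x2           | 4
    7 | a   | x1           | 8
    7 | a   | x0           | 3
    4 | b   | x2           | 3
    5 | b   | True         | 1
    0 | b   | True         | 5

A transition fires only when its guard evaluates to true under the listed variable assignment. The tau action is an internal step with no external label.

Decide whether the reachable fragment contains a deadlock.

Answer: DEADLOCK at state 4

Working:
Reachable = {0,1,2,3,4,5,7,8}
  0: a→0  b→5  [2 exit(s)]
  1: a→7  tau→5  [2 exit(s)]
  2: tau→3  [1 exit(s)]
  3: b→2  [1 exit(s)]
  4: ∅  [no exit]
  5: b→1  b→4  [2 exit(s)]
  7: a→3  a→7  a→8  b→2  tau→3  [5 exit(s)]
  8: a→0  [1 exit(s)]
Path to 4: b·b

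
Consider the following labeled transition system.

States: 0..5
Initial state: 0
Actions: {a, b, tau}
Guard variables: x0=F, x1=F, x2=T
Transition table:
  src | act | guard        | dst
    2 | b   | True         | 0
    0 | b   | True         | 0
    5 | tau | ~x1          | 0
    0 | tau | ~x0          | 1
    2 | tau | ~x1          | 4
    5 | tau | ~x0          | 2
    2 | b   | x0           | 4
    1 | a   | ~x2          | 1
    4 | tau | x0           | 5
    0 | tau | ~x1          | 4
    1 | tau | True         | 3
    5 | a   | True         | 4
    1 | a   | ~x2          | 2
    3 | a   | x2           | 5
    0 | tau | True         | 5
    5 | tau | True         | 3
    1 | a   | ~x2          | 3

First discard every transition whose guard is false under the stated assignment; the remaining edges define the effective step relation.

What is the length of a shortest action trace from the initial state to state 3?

Breadth-first toward 3:
  Layer 0: {0}
  Layer 1: {1,4,5}
  Layer 2: {2,3}
depth(3)=2, e.g. tau·tau

Answer: 2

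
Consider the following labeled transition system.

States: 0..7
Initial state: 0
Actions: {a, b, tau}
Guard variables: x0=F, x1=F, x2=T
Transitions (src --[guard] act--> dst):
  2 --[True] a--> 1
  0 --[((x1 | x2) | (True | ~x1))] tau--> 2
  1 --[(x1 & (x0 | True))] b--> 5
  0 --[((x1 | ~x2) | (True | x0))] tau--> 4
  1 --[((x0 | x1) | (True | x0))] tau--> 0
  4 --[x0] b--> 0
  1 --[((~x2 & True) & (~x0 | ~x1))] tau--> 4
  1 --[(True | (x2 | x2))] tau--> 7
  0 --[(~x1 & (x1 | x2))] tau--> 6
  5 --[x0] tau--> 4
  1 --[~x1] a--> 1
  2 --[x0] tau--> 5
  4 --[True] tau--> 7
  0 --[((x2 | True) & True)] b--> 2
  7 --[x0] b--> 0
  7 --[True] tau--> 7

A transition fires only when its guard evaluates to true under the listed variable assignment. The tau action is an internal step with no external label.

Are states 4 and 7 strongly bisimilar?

Bisimulation quotient by refinement:
  π0 = {{0,1,2,3,4,5,6,7}}
  π1 = {{0},{1},{2},{3,5,6},{4,7}}
stable after 2 split(s): 5 block(s)
[4]={4,7}  [7]={4,7}

Answer: BISIMILAR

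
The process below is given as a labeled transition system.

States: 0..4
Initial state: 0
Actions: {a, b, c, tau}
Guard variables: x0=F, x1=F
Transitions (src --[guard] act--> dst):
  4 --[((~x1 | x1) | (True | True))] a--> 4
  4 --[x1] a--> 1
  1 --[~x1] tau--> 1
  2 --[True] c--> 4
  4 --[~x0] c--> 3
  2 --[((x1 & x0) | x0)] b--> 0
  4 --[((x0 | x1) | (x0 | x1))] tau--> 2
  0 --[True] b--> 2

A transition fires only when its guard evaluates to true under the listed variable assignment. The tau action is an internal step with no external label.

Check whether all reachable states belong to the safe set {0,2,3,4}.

Allowed set {0,2,3,4}
R = {0,2,3,4}
  0: safe
  2: safe
  3: safe
  4: safe

Answer: INVARIANT HOLDS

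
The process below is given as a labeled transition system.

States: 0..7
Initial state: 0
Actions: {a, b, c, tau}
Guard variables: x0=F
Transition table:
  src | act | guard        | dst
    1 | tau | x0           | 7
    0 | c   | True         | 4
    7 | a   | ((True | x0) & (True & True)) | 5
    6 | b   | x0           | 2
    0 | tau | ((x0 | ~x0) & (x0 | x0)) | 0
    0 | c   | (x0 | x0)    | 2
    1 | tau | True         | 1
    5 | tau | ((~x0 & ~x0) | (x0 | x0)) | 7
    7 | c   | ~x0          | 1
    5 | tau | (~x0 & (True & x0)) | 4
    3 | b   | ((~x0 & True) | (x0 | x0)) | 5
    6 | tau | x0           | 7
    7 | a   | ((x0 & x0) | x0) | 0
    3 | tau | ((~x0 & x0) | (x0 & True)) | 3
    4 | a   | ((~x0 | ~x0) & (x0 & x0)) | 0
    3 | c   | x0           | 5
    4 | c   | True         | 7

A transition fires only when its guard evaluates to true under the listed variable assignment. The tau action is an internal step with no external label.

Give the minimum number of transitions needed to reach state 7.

Layered search for 7:
  Layer 0: {0}
  Layer 1: {4}
  Layer 2: {7}
7 enters at depth 2; path c·c

Answer: 2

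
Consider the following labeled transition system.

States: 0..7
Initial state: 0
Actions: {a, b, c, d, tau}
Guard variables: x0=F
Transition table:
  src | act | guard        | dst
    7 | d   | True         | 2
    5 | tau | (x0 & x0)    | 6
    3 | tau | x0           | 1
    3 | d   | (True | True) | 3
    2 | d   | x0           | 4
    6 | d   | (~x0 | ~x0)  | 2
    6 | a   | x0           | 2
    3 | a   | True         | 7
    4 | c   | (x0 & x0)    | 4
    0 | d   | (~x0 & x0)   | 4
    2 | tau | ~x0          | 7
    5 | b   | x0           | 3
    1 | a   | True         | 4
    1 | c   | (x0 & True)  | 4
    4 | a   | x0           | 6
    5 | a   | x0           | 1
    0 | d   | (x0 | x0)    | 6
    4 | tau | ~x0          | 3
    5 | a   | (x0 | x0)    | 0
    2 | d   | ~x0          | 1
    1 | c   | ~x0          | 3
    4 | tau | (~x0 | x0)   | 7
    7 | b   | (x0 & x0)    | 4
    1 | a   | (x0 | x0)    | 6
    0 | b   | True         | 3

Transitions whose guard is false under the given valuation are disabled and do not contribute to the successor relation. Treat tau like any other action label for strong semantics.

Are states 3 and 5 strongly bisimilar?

Answer: NOT BISIMILAR

Trace:
Compute ~ classes (split until stable):
  round 0: {{0,1,2,3,4,5,6,7}}
  round 1: {{0},{1},{2},{3},{4},{5},{6,7}}
Fixed point at round 2; 7 class(es).
class of 3: {3}; class of 5: {5}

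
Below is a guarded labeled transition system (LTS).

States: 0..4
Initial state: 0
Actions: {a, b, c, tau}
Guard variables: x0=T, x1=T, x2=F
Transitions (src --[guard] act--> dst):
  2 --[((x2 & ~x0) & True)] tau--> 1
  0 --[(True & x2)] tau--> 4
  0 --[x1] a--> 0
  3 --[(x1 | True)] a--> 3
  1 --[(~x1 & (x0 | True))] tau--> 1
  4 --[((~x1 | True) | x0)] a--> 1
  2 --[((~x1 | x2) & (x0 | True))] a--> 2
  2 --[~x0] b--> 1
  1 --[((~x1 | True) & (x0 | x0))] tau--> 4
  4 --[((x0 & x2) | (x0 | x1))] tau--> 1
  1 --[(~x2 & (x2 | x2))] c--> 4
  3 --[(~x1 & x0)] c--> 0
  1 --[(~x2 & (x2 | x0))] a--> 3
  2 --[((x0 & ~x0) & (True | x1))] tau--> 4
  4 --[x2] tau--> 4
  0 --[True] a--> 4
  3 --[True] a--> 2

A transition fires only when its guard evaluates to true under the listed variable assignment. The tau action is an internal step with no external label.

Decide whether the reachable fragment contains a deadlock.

Reachable = {0,1,2,3,4}
  0: a→0  a→4  [deg 2]
  1: a→3  tau→4  [deg 2]
  2: ∅  [no exit]
  3: a→2  a→3  [deg 2]
  4: a→1  tau→1  [deg 2]
witness 2: a·a·a·a

Answer: DEADLOCK at state 2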